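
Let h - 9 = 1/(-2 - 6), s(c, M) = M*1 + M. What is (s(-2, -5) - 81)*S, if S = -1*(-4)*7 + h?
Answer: -26845/8 ≈ -3355.6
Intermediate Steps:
s(c, M) = 2*M (s(c, M) = M + M = 2*M)
h = 71/8 (h = 9 + 1/(-2 - 6) = 9 + 1/(-8) = 9 - ⅛ = 71/8 ≈ 8.8750)
S = 295/8 (S = -1*(-4)*7 + 71/8 = 4*7 + 71/8 = 28 + 71/8 = 295/8 ≈ 36.875)
(s(-2, -5) - 81)*S = (2*(-5) - 81)*(295/8) = (-10 - 81)*(295/8) = -91*295/8 = -26845/8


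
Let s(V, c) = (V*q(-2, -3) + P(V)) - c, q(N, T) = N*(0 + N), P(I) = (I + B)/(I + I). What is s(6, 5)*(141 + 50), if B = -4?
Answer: 21965/6 ≈ 3660.8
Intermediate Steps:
P(I) = (-4 + I)/(2*I) (P(I) = (I - 4)/(I + I) = (-4 + I)/((2*I)) = (-4 + I)*(1/(2*I)) = (-4 + I)/(2*I))
q(N, T) = N**2 (q(N, T) = N*N = N**2)
s(V, c) = -c + 4*V + (-4 + V)/(2*V) (s(V, c) = (V*(-2)**2 + (-4 + V)/(2*V)) - c = (V*4 + (-4 + V)/(2*V)) - c = (4*V + (-4 + V)/(2*V)) - c = -c + 4*V + (-4 + V)/(2*V))
s(6, 5)*(141 + 50) = (1/2 - 1*5 - 2/6 + 4*6)*(141 + 50) = (1/2 - 5 - 2*1/6 + 24)*191 = (1/2 - 5 - 1/3 + 24)*191 = (115/6)*191 = 21965/6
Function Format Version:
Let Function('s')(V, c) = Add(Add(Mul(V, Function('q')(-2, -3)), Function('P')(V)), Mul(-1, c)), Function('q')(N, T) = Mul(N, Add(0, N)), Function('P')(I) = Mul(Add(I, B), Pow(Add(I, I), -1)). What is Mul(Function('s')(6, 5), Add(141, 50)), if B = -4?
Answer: Rational(21965, 6) ≈ 3660.8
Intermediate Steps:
Function('P')(I) = Mul(Rational(1, 2), Pow(I, -1), Add(-4, I)) (Function('P')(I) = Mul(Add(I, -4), Pow(Add(I, I), -1)) = Mul(Add(-4, I), Pow(Mul(2, I), -1)) = Mul(Add(-4, I), Mul(Rational(1, 2), Pow(I, -1))) = Mul(Rational(1, 2), Pow(I, -1), Add(-4, I)))
Function('q')(N, T) = Pow(N, 2) (Function('q')(N, T) = Mul(N, N) = Pow(N, 2))
Function('s')(V, c) = Add(Mul(-1, c), Mul(4, V), Mul(Rational(1, 2), Pow(V, -1), Add(-4, V))) (Function('s')(V, c) = Add(Add(Mul(V, Pow(-2, 2)), Mul(Rational(1, 2), Pow(V, -1), Add(-4, V))), Mul(-1, c)) = Add(Add(Mul(V, 4), Mul(Rational(1, 2), Pow(V, -1), Add(-4, V))), Mul(-1, c)) = Add(Add(Mul(4, V), Mul(Rational(1, 2), Pow(V, -1), Add(-4, V))), Mul(-1, c)) = Add(Mul(-1, c), Mul(4, V), Mul(Rational(1, 2), Pow(V, -1), Add(-4, V))))
Mul(Function('s')(6, 5), Add(141, 50)) = Mul(Add(Rational(1, 2), Mul(-1, 5), Mul(-2, Pow(6, -1)), Mul(4, 6)), Add(141, 50)) = Mul(Add(Rational(1, 2), -5, Mul(-2, Rational(1, 6)), 24), 191) = Mul(Add(Rational(1, 2), -5, Rational(-1, 3), 24), 191) = Mul(Rational(115, 6), 191) = Rational(21965, 6)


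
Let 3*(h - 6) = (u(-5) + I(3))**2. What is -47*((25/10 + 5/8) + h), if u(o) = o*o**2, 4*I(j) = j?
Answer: -11630009/48 ≈ -2.4229e+5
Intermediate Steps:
I(j) = j/4
u(o) = o**3
h = 247297/48 (h = 6 + ((-5)**3 + (1/4)*3)**2/3 = 6 + (-125 + 3/4)**2/3 = 6 + (-497/4)**2/3 = 6 + (1/3)*(247009/16) = 6 + 247009/48 = 247297/48 ≈ 5152.0)
-47*((25/10 + 5/8) + h) = -47*((25/10 + 5/8) + 247297/48) = -47*((25*(1/10) + 5*(1/8)) + 247297/48) = -47*((5/2 + 5/8) + 247297/48) = -47*(25/8 + 247297/48) = -47*247447/48 = -11630009/48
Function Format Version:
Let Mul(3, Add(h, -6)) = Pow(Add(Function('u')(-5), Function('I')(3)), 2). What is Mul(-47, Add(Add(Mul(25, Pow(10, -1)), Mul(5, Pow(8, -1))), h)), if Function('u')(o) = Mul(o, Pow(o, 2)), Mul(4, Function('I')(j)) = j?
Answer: Rational(-11630009, 48) ≈ -2.4229e+5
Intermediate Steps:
Function('I')(j) = Mul(Rational(1, 4), j)
Function('u')(o) = Pow(o, 3)
h = Rational(247297, 48) (h = Add(6, Mul(Rational(1, 3), Pow(Add(Pow(-5, 3), Mul(Rational(1, 4), 3)), 2))) = Add(6, Mul(Rational(1, 3), Pow(Add(-125, Rational(3, 4)), 2))) = Add(6, Mul(Rational(1, 3), Pow(Rational(-497, 4), 2))) = Add(6, Mul(Rational(1, 3), Rational(247009, 16))) = Add(6, Rational(247009, 48)) = Rational(247297, 48) ≈ 5152.0)
Mul(-47, Add(Add(Mul(25, Pow(10, -1)), Mul(5, Pow(8, -1))), h)) = Mul(-47, Add(Add(Mul(25, Pow(10, -1)), Mul(5, Pow(8, -1))), Rational(247297, 48))) = Mul(-47, Add(Add(Mul(25, Rational(1, 10)), Mul(5, Rational(1, 8))), Rational(247297, 48))) = Mul(-47, Add(Add(Rational(5, 2), Rational(5, 8)), Rational(247297, 48))) = Mul(-47, Add(Rational(25, 8), Rational(247297, 48))) = Mul(-47, Rational(247447, 48)) = Rational(-11630009, 48)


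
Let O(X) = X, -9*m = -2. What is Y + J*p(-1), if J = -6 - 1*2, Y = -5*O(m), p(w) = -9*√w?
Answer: -10/9 + 72*I ≈ -1.1111 + 72.0*I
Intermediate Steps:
m = 2/9 (m = -⅑*(-2) = 2/9 ≈ 0.22222)
Y = -10/9 (Y = -5*2/9 = -10/9 ≈ -1.1111)
J = -8 (J = -6 - 2 = -8)
Y + J*p(-1) = -10/9 - (-72)*√(-1) = -10/9 - (-72)*I = -10/9 + 72*I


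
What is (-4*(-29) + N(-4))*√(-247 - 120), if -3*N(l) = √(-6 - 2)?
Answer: 2*√734/3 + 116*I*√367 ≈ 18.062 + 2222.2*I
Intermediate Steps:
N(l) = -2*I*√2/3 (N(l) = -√(-6 - 2)/3 = -2*I*√2/3)
(-4*(-29) + N(-4))*√(-247 - 120) = (-4*(-29) - 2*I*√2/3)*√(-247 - 120) = (116 - 2*I*√2/3)*√(-367) = (116 - 2*I*√2/3)*(I*√367) = I*√367*(116 - 2*I*√2/3)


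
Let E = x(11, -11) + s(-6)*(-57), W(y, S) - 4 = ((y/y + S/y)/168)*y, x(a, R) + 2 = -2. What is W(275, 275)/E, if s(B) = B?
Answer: 47/2184 ≈ 0.021520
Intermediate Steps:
x(a, R) = -4 (x(a, R) = -2 - 2 = -4)
W(y, S) = 4 + y*(1/168 + S/(168*y)) (W(y, S) = 4 + ((y/y + S/y)/168)*y = 4 + ((1 + S/y)*(1/168))*y = 4 + (1/168 + S/(168*y))*y = 4 + y*(1/168 + S/(168*y)))
E = 338 (E = -4 - 6*(-57) = -4 + 342 = 338)
W(275, 275)/E = (4 + (1/168)*275 + (1/168)*275)/338 = (4 + 275/168 + 275/168)*(1/338) = (611/84)*(1/338) = 47/2184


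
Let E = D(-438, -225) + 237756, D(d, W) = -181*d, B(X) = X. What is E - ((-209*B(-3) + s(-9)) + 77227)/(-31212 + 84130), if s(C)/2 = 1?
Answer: 8388363678/26459 ≈ 3.1703e+5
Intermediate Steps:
s(C) = 2 (s(C) = 2*1 = 2)
E = 317034 (E = -181*(-438) + 237756 = 79278 + 237756 = 317034)
E - ((-209*B(-3) + s(-9)) + 77227)/(-31212 + 84130) = 317034 - ((-209*(-3) + 2) + 77227)/(-31212 + 84130) = 317034 - ((627 + 2) + 77227)/52918 = 317034 - (629 + 77227)/52918 = 317034 - 77856/52918 = 317034 - 1*38928/26459 = 317034 - 38928/26459 = 8388363678/26459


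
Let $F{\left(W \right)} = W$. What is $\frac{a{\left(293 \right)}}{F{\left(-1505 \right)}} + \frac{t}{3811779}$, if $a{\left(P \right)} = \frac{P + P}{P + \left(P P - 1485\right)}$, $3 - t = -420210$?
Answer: $\frac{5948510452079}{53961570119835} \approx 0.11024$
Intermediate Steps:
$t = 420213$ ($t = 3 - -420210 = 3 + 420210 = 420213$)
$a{\left(P \right)} = \frac{2 P}{-1485 + P + P^{2}}$ ($a{\left(P \right)} = \frac{2 P}{P + \left(P^{2} - 1485\right)} = \frac{2 P}{P + \left(-1485 + P^{2}\right)} = \frac{2 P}{-1485 + P + P^{2}}$)
$\frac{a{\left(293 \right)}}{F{\left(-1505 \right)}} + \frac{t}{3811779} = \frac{2 \cdot 293 \frac{1}{-1485 + 293 + 293^{2}}}{-1505} + \frac{420213}{3811779} = 2 \cdot 293 \frac{1}{-1485 + 293 + 85849} \left(- \frac{1}{1505}\right) + 420213 \cdot \frac{1}{3811779} = 2 \cdot 293 \cdot \frac{1}{84657} \left(- \frac{1}{1505}\right) + \frac{140071}{1270593} = \frac{586}{84657} \left(- \frac{1}{1505}\right) + \frac{140071}{1270593} = - \frac{586}{127408785} + \frac{140071}{1270593} = \frac{5948510452079}{53961570119835}$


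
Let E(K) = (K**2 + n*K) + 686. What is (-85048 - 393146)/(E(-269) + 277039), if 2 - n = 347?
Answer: -478194/442891 ≈ -1.0797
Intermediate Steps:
n = -345 (n = 2 - 1*347 = 2 - 347 = -345)
E(K) = 686 + K**2 - 345*K (E(K) = (K**2 - 345*K) + 686 = 686 + K**2 - 345*K)
(-85048 - 393146)/(E(-269) + 277039) = (-85048 - 393146)/((686 + (-269)**2 - 345*(-269)) + 277039) = -478194/((686 + 72361 + 92805) + 277039) = -478194/(165852 + 277039) = -478194/442891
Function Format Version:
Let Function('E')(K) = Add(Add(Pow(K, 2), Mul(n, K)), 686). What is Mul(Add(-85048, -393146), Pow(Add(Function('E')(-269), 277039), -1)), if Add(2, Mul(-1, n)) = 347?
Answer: Rational(-478194, 442891) ≈ -1.0797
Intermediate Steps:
n = -345 (n = Add(2, Mul(-1, 347)) = Add(2, -347) = -345)
Function('E')(K) = Add(686, Pow(K, 2), Mul(-345, K)) (Function('E')(K) = Add(Add(Pow(K, 2), Mul(-345, K)), 686) = Add(686, Pow(K, 2), Mul(-345, K)))
Mul(Add(-85048, -393146), Pow(Add(Function('E')(-269), 277039), -1)) = Mul(Add(-85048, -393146), Pow(Add(Add(686, Pow(-269, 2), Mul(-345, -269)), 277039), -1)) = Mul(-478194, Pow(Add(Add(686, 72361, 92805), 277039), -1)) = Mul(-478194, Pow(Add(165852, 277039), -1)) = Mul(-478194, Pow(442891, -1)) = Mul(-478194, Rational(1, 442891)) = Rational(-478194, 442891)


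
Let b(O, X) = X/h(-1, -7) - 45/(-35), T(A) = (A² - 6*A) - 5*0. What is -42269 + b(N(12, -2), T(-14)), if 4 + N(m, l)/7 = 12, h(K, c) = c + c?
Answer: -296014/7 ≈ -42288.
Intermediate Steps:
h(K, c) = 2*c
N(m, l) = 56 (N(m, l) = -28 + 7*12 = -28 + 84 = 56)
T(A) = A² - 6*A (T(A) = (A² - 6*A) + 0 = A² - 6*A)
b(O, X) = 9/7 - X/14 (b(O, X) = X/((2*(-7))) - 45/(-35) = X/(-14) - 45*(-1/35) = X*(-1/14) + 9/7 = -X/14 + 9/7 = 9/7 - X/14)
-42269 + b(N(12, -2), T(-14)) = -42269 + (9/7 - (-1)*(-6 - 14)) = -42269 + (9/7 - (-1)*(-20)) = -42269 + (9/7 - 1/14*280) = -42269 + (9/7 - 20) = -42269 - 131/7 = -296014/7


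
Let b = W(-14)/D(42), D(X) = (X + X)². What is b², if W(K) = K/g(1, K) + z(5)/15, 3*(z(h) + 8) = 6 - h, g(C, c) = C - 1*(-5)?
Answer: 64/393824025 ≈ 1.6251e-7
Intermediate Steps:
g(C, c) = 5 + C (g(C, c) = C + 5 = 5 + C)
z(h) = -6 - h/3 (z(h) = -8 + (6 - h)/3 = -8 + (2 - h/3) = -6 - h/3)
W(K) = -23/45 + K/6 (W(K) = K/(5 + 1) + (-6 - ⅓*5)/15 = K/6 + (-6 - 5/3)*(1/15) = K*(⅙) - 23/3*1/15 = K/6 - 23/45 = -23/45 + K/6)
D(X) = 4*X² (D(X) = (2*X)² = 4*X²)
b = -8/19845 (b = (-23/45 + (⅙)*(-14))/((4*42²)) = (-23/45 - 7/3)/((4*1764)) = -128/45/7056 = -128/45*1/7056 = -8/19845 ≈ -0.00040312)
b² = (-8/19845)² = 64/393824025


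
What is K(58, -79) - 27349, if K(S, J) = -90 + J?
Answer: -27518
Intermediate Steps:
K(58, -79) - 27349 = (-90 - 79) - 27349 = -169 - 27349 = -27518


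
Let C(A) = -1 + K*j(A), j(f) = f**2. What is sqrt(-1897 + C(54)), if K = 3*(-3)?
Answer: I*sqrt(28142) ≈ 167.76*I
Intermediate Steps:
K = -9
C(A) = -1 - 9*A**2
sqrt(-1897 + C(54)) = sqrt(-1897 + (-1 - 9*54**2)) = sqrt(-1897 + (-1 - 9*2916)) = sqrt(-1897 + (-1 - 26244)) = sqrt(-1897 - 26245) = sqrt(-28142) = I*sqrt(28142)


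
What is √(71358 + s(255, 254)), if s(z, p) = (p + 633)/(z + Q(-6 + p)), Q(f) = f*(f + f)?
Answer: √1084196946979783/123263 ≈ 267.13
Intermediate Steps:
Q(f) = 2*f² (Q(f) = f*(2*f) = 2*f²)
s(z, p) = (633 + p)/(z + 2*(-6 + p)²) (s(z, p) = (p + 633)/(z + 2*(-6 + p)²) = (633 + p)/(z + 2*(-6 + p)²))
√(71358 + s(255, 254)) = √(71358 + (633 + 254)/(255 + 2*(-6 + 254)²)) = √(71358 + 887/(255 + 2*248²)) = √(71358 + 887/(255 + 2*61504)) = √(71358 + 887/(255 + 123008)) = √(71358 + 887/123263) = √(8795802041/123263) = √1084196946979783/123263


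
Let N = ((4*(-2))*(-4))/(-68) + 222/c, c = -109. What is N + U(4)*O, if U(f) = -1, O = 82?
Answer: -156592/1853 ≈ -84.507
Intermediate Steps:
N = -4646/1853 (N = ((4*(-2))*(-4))/(-68) + 222/(-109) = -8*(-4)*(-1/68) + 222*(-1/109) = 32*(-1/68) - 222/109 = -8/17 - 222/109 = -4646/1853 ≈ -2.5073)
N + U(4)*O = -4646/1853 - 1*82 = -4646/1853 - 82 = -156592/1853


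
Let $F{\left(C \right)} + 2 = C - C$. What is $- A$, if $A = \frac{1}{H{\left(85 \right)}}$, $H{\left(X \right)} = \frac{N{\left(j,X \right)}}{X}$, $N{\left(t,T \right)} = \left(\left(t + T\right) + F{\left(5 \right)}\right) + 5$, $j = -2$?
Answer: $- \frac{85}{86} \approx -0.98837$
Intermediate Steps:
$F{\left(C \right)} = -2$ ($F{\left(C \right)} = -2 + \left(C - C\right) = -2 + 0 = -2$)
$N{\left(t,T \right)} = 3 + T + t$ ($N{\left(t,T \right)} = \left(\left(t + T\right) - 2\right) + 5 = \left(\left(T + t\right) - 2\right) + 5 = \left(-2 + T + t\right) + 5 = 3 + T + t$)
$H{\left(X \right)} = \frac{1 + X}{X}$ ($H{\left(X \right)} = \frac{3 + X - 2}{X} = \frac{1 + X}{X}$)
$A = \frac{85}{86}$ ($A = \frac{1}{\frac{1}{85} \left(1 + 85\right)} = \frac{1}{\frac{1}{85} \cdot 86} = \frac{1}{\frac{86}{85}} = \frac{85}{86} \approx 0.98837$)
$- A = \left(-1\right) \frac{85}{86} = - \frac{85}{86}$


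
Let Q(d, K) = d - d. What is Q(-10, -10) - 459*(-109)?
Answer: 50031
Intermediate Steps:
Q(d, K) = 0
Q(-10, -10) - 459*(-109) = 0 - 459*(-109) = 0 + 50031 = 50031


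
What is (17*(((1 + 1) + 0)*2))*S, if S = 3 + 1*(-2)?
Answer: 68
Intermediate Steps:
S = 1 (S = 3 - 2 = 1)
(17*(((1 + 1) + 0)*2))*S = (17*(((1 + 1) + 0)*2))*1 = (17*((2 + 0)*2))*1 = (17*(2*2))*1 = (17*4)*1 = 68*1 = 68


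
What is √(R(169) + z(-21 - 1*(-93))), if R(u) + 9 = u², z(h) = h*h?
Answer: 2*√8434 ≈ 183.67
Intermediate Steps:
z(h) = h²
R(u) = -9 + u²
√(R(169) + z(-21 - 1*(-93))) = √((-9 + 169²) + (-21 - 1*(-93))²) = √((-9 + 28561) + (-21 + 93)²) = √(28552 + 72²) = √(28552 + 5184) = √33736 = 2*√8434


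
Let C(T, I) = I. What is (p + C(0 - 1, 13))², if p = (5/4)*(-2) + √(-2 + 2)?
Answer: 441/4 ≈ 110.25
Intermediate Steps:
p = -5/2 (p = (5*(¼))*(-2) + √0 = (5/4)*(-2) + 0 = -5/2 + 0 = -5/2 ≈ -2.5000)
(p + C(0 - 1, 13))² = (-5/2 + 13)² = (21/2)² = 441/4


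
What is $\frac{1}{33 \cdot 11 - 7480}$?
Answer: $- \frac{1}{7117} \approx -0.00014051$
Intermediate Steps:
$\frac{1}{33 \cdot 11 - 7480} = \frac{1}{363 - 7480} = \frac{1}{-7117} = - \frac{1}{7117}$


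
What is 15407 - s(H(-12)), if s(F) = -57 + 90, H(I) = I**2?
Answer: 15374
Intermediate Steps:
s(F) = 33
15407 - s(H(-12)) = 15407 - 1*33 = 15407 - 33 = 15374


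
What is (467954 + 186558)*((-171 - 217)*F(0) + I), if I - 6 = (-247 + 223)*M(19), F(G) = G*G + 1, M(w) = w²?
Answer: -5920715552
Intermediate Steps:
F(G) = 1 + G² (F(G) = G² + 1 = 1 + G²)
I = -8658 (I = 6 + (-247 + 223)*19² = 6 - 24*361 = 6 - 8664 = -8658)
(467954 + 186558)*((-171 - 217)*F(0) + I) = (467954 + 186558)*((-171 - 217)*(1 + 0²) - 8658) = 654512*(-388*(1 + 0) - 8658) = 654512*(-388*1 - 8658) = 654512*(-388 - 8658) = 654512*(-9046) = -5920715552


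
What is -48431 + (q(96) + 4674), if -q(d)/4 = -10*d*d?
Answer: 324883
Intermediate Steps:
q(d) = 40*d² (q(d) = -(-40)*d*d = -(-40)*d² = 40*d²)
-48431 + (q(96) + 4674) = -48431 + (40*96² + 4674) = -48431 + (40*9216 + 4674) = -48431 + (368640 + 4674) = -48431 + 373314 = 324883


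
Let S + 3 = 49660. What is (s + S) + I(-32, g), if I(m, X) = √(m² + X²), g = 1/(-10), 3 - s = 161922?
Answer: -112262 + √102401/10 ≈ -1.1223e+5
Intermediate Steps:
s = -161919 (s = 3 - 1*161922 = 3 - 161922 = -161919)
g = -⅒ ≈ -0.10000
S = 49657 (S = -3 + 49660 = 49657)
I(m, X) = √(X² + m²)
(s + S) + I(-32, g) = (-161919 + 49657) + √((-⅒)² + (-32)²) = -112262 + √(1/100 + 1024) = -112262 + √(102401/100) = -112262 + √102401/10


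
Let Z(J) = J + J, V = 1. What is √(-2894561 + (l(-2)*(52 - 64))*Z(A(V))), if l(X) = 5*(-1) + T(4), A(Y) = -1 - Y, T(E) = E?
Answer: I*√2894609 ≈ 1701.4*I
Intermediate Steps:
l(X) = -1 (l(X) = 5*(-1) + 4 = -5 + 4 = -1)
Z(J) = 2*J
√(-2894561 + (l(-2)*(52 - 64))*Z(A(V))) = √(-2894561 + (-(52 - 64))*(2*(-1 - 1*1))) = √(-2894561 + (-1*(-12))*(2*(-1 - 1))) = √(-2894561 + 12*(2*(-2))) = √(-2894561 + 12*(-4)) = √(-2894561 - 48) = √(-2894609) = I*√2894609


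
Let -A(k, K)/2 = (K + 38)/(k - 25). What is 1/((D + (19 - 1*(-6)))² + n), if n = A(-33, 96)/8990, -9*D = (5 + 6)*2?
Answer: 10558755/5371804622 ≈ 0.0019656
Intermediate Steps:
A(k, K) = -2*(38 + K)/(-25 + k) (A(k, K) = -2*(K + 38)/(k - 25) = -2*(38 + K)/(-25 + k))
D = -22/9 (D = -(5 + 6)*2/9 = -11*2/9 = -⅑*22 = -22/9 ≈ -2.4444)
n = 67/130355 (n = (2*(-38 - 1*96)/(-25 - 33))/8990 = (2*(-38 - 96)/(-58))*(1/8990) = (2*(-1/58)*(-134))*(1/8990) = (134/29)*(1/8990) = 67/130355 ≈ 0.00051398)
1/((D + (19 - 1*(-6)))² + n) = 1/((-22/9 + (19 - 1*(-6)))² + 67/130355) = 1/((-22/9 + (19 + 6))² + 67/130355) = 1/((-22/9 + 25)² + 67/130355) = 1/((203/9)² + 67/130355) = 1/(41209/81 + 67/130355) = 1/(5371804622/10558755) = 10558755/5371804622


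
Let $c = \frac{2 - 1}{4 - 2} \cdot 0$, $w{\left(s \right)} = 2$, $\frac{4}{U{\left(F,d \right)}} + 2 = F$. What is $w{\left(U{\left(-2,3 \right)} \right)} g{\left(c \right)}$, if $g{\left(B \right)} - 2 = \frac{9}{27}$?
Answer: $\frac{14}{3} \approx 4.6667$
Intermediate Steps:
$U{\left(F,d \right)} = \frac{4}{-2 + F}$
$c = 0$ ($c = 1 \cdot \frac{1}{2} \cdot 0 = \frac{1}{2} \cdot 0 = 0$)
$g{\left(B \right)} = \frac{7}{3}$ ($g{\left(B \right)} = 2 + \frac{9}{27} = 2 + 9 \cdot \frac{1}{27} = 2 + \frac{1}{3} = \frac{7}{3}$)
$w{\left(U{\left(-2,3 \right)} \right)} g{\left(c \right)} = 2 \cdot \frac{7}{3} = \frac{14}{3}$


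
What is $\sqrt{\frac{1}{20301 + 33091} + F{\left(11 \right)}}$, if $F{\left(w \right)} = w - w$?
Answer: $\frac{\sqrt{3337}}{13348} \approx 0.0043277$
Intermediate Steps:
$F{\left(w \right)} = 0$
$\sqrt{\frac{1}{20301 + 33091} + F{\left(11 \right)}} = \sqrt{\frac{1}{20301 + 33091} + 0} = \sqrt{\frac{1}{53392} + 0} = \sqrt{\frac{1}{53392}} = \frac{\sqrt{3337}}{13348}$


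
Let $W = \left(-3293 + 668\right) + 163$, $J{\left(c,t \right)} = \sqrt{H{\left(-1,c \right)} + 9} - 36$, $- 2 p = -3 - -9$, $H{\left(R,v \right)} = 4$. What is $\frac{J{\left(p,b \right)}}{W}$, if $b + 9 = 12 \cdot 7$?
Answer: $\frac{18}{1231} - \frac{\sqrt{13}}{2462} \approx 0.013158$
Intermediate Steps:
$p = -3$ ($p = - \frac{-3 - -9}{2} = - \frac{-3 + 9}{2} = \left(- \frac{1}{2}\right) 6 = -3$)
$b = 75$ ($b = -9 + 12 \cdot 7 = -9 + 84 = 75$)
$J{\left(c,t \right)} = -36 + \sqrt{13}$ ($J{\left(c,t \right)} = \sqrt{4 + 9} - 36 = \sqrt{13} - 36 = -36 + \sqrt{13}$)
$W = -2462$ ($W = -2625 + 163 = -2462$)
$\frac{J{\left(p,b \right)}}{W} = \frac{-36 + \sqrt{13}}{-2462} = \left(-36 + \sqrt{13}\right) \left(- \frac{1}{2462}\right) = \frac{18}{1231} - \frac{\sqrt{13}}{2462}$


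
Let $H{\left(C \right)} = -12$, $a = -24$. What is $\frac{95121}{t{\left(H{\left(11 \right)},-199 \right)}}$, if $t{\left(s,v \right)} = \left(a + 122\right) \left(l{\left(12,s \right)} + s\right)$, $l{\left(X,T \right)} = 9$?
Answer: $- \frac{31707}{98} \approx -323.54$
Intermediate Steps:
$t{\left(s,v \right)} = 882 + 98 s$ ($t{\left(s,v \right)} = \left(-24 + 122\right) \left(9 + s\right) = 98 \left(9 + s\right) = 882 + 98 s$)
$\frac{95121}{t{\left(H{\left(11 \right)},-199 \right)}} = \frac{95121}{882 + 98 \left(-12\right)} = \frac{95121}{882 - 1176} = \frac{95121}{-294} = 95121 \left(- \frac{1}{294}\right) = - \frac{31707}{98}$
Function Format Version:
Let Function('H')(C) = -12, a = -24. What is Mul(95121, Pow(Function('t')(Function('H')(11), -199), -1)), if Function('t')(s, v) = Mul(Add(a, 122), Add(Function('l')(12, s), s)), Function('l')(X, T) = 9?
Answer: Rational(-31707, 98) ≈ -323.54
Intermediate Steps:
Function('t')(s, v) = Add(882, Mul(98, s)) (Function('t')(s, v) = Mul(Add(-24, 122), Add(9, s)) = Mul(98, Add(9, s)) = Add(882, Mul(98, s)))
Mul(95121, Pow(Function('t')(Function('H')(11), -199), -1)) = Mul(95121, Pow(Add(882, Mul(98, -12)), -1)) = Mul(95121, Pow(Add(882, -1176), -1)) = Mul(95121, Pow(-294, -1)) = Mul(95121, Rational(-1, 294)) = Rational(-31707, 98)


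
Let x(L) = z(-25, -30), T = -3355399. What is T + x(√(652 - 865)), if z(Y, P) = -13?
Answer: -3355412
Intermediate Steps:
x(L) = -13
T + x(√(652 - 865)) = -3355399 - 13 = -3355412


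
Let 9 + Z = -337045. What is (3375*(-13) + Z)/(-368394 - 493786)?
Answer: 380929/862180 ≈ 0.44182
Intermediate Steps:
Z = -337054 (Z = -9 - 337045 = -337054)
(3375*(-13) + Z)/(-368394 - 493786) = (3375*(-13) - 337054)/(-368394 - 493786) = (-43875 - 337054)/(-862180) = -380929*(-1/862180) = 380929/862180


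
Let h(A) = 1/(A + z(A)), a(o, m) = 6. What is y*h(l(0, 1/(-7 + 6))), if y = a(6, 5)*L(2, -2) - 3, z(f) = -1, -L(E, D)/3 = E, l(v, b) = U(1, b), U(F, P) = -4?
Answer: 39/5 ≈ 7.8000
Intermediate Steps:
l(v, b) = -4
L(E, D) = -3*E
h(A) = 1/(-1 + A) (h(A) = 1/(A - 1) = 1/(-1 + A))
y = -39 (y = 6*(-3*2) - 3 = 6*(-6) - 3 = -36 - 3 = -39)
y*h(l(0, 1/(-7 + 6))) = -39/(-1 - 4) = -39/(-5) = -39*(-⅕) = 39/5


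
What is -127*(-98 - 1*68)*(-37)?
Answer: -780034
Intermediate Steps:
-127*(-98 - 1*68)*(-37) = -127*(-98 - 68)*(-37) = -127*(-166)*(-37) = 21082*(-37) = -780034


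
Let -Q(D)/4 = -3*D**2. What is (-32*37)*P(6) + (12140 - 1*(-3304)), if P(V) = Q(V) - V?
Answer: -488940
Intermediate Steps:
Q(D) = 12*D**2 (Q(D) = -(-12)*D**2 = 12*D**2)
P(V) = -V + 12*V**2 (P(V) = 12*V**2 - V = -V + 12*V**2)
(-32*37)*P(6) + (12140 - 1*(-3304)) = (-32*37)*(6*(-1 + 12*6)) + (12140 - 1*(-3304)) = -7104*(-1 + 72) + (12140 + 3304) = -7104*71 + 15444 = -1184*426 + 15444 = -504384 + 15444 = -488940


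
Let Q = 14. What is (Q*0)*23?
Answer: 0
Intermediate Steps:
(Q*0)*23 = (14*0)*23 = 0*23 = 0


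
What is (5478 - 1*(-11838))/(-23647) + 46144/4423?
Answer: 78044500/8045437 ≈ 9.7005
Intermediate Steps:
(5478 - 1*(-11838))/(-23647) + 46144/4423 = (5478 + 11838)*(-1/23647) + 46144*(1/4423) = 17316*(-1/23647) + 46144/4423 = -1332/1819 + 46144/4423 = 78044500/8045437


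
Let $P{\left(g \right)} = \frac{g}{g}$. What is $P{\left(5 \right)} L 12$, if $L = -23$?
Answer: $-276$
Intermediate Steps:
$P{\left(g \right)} = 1$
$P{\left(5 \right)} L 12 = 1 \left(-23\right) 12 = \left(-23\right) 12 = -276$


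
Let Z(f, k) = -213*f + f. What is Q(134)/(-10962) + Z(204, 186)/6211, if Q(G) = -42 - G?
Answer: -236495720/34042491 ≈ -6.9471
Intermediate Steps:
Z(f, k) = -212*f
Q(134)/(-10962) + Z(204, 186)/6211 = (-42 - 1*134)/(-10962) - 212*204/6211 = (-42 - 134)*(-1/10962) - 43248*1/6211 = -176*(-1/10962) - 43248/6211 = 88/5481 - 43248/6211 = -236495720/34042491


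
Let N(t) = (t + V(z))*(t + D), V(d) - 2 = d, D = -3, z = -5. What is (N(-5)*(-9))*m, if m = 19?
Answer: -10944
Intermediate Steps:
V(d) = 2 + d
N(t) = (-3 + t)² (N(t) = (t + (2 - 5))*(t - 3) = (t - 3)*(-3 + t) = (-3 + t)*(-3 + t) = (-3 + t)²)
(N(-5)*(-9))*m = ((9 + (-5)² - 6*(-5))*(-9))*19 = ((9 + 25 + 30)*(-9))*19 = (64*(-9))*19 = -576*19 = -10944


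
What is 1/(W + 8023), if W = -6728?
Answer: 1/1295 ≈ 0.00077220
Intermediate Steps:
1/(W + 8023) = 1/(-6728 + 8023) = 1/1295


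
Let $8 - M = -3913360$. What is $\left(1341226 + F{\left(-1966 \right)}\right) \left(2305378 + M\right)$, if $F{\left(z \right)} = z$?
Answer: $8328517767960$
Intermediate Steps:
$M = 3913368$ ($M = 8 - -3913360 = 8 + 3913360 = 3913368$)
$\left(1341226 + F{\left(-1966 \right)}\right) \left(2305378 + M\right) = \left(1341226 - 1966\right) \left(2305378 + 3913368\right) = 1339260 \cdot 6218746 = 8328517767960$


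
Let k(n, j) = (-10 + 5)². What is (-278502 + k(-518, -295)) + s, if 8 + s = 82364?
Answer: -196121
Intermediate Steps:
k(n, j) = 25 (k(n, j) = (-5)² = 25)
s = 82356 (s = -8 + 82364 = 82356)
(-278502 + k(-518, -295)) + s = (-278502 + 25) + 82356 = -278477 + 82356 = -196121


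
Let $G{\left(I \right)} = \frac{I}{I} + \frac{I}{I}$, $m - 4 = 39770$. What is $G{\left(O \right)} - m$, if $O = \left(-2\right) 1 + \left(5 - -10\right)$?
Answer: $-39772$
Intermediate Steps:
$m = 39774$ ($m = 4 + 39770 = 39774$)
$O = 13$ ($O = -2 + \left(5 + 10\right) = -2 + 15 = 13$)
$G{\left(I \right)} = 2$ ($G{\left(I \right)} = 1 + 1 = 2$)
$G{\left(O \right)} - m = 2 - 39774 = -39772$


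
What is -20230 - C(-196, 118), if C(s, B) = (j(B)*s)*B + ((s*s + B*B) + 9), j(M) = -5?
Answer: -188219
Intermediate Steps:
C(s, B) = 9 + B² + s² - 5*B*s (C(s, B) = (-5*s)*B + ((s*s + B*B) + 9) = -5*B*s + ((s² + B²) + 9) = -5*B*s + ((B² + s²) + 9) = -5*B*s + (9 + B² + s²) = 9 + B² + s² - 5*B*s)
-20230 - C(-196, 118) = -20230 - (9 + 118² + (-196)² - 5*118*(-196)) = -20230 - (9 + 13924 + 38416 + 115640) = -20230 - 1*167989 = -20230 - 167989 = -188219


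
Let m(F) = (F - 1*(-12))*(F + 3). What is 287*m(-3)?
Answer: 0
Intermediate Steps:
m(F) = (3 + F)*(12 + F) (m(F) = (F + 12)*(3 + F) = (12 + F)*(3 + F) = (3 + F)*(12 + F))
287*m(-3) = 287*(36 + (-3)² + 15*(-3)) = 287*(36 + 9 - 45) = 287*0 = 0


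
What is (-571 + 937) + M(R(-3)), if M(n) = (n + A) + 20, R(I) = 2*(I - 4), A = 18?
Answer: 390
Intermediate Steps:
R(I) = -8 + 2*I (R(I) = 2*(-4 + I) = -8 + 2*I)
M(n) = 38 + n (M(n) = (n + 18) + 20 = (18 + n) + 20 = 38 + n)
(-571 + 937) + M(R(-3)) = (-571 + 937) + (38 + (-8 + 2*(-3))) = 366 + (38 + (-8 - 6)) = 366 + (38 - 14) = 366 + 24 = 390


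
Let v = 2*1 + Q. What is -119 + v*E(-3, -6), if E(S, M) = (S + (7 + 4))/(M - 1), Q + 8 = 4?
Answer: -817/7 ≈ -116.71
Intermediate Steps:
Q = -4 (Q = -8 + 4 = -4)
v = -2 (v = 2*1 - 4 = 2 - 4 = -2)
E(S, M) = (11 + S)/(-1 + M) (E(S, M) = (S + 11)/(-1 + M) = (11 + S)/(-1 + M))
-119 + v*E(-3, -6) = -119 - 2*(11 - 3)/(-1 - 6) = -119 - 2*8/(-7) = -119 - (-2)*8/7 = -119 - 2*(-8/7) = -119 + 16/7 = -817/7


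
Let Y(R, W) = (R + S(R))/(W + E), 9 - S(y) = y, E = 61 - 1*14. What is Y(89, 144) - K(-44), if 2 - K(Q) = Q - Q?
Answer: -373/191 ≈ -1.9529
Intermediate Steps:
E = 47 (E = 61 - 14 = 47)
S(y) = 9 - y
K(Q) = 2 (K(Q) = 2 - (Q - Q) = 2 - 1*0 = 2 + 0 = 2)
Y(R, W) = 9/(47 + W) (Y(R, W) = (R + (9 - R))/(W + 47) = 9/(47 + W))
Y(89, 144) - K(-44) = 9/(47 + 144) - 1*2 = 9/191 - 2 = -373/191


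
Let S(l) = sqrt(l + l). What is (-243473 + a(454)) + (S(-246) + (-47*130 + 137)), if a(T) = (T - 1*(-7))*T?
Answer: -40152 + 2*I*sqrt(123) ≈ -40152.0 + 22.181*I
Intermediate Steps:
a(T) = T*(7 + T) (a(T) = (T + 7)*T = (7 + T)*T = T*(7 + T))
S(l) = sqrt(2)*sqrt(l) (S(l) = sqrt(2*l) = sqrt(2)*sqrt(l))
(-243473 + a(454)) + (S(-246) + (-47*130 + 137)) = (-243473 + 454*(7 + 454)) + (sqrt(2)*sqrt(-246) + (-47*130 + 137)) = (-243473 + 454*461) + (sqrt(2)*(I*sqrt(246)) + (-6110 + 137)) = (-243473 + 209294) + (2*I*sqrt(123) - 5973) = -34179 + (-5973 + 2*I*sqrt(123)) = -40152 + 2*I*sqrt(123)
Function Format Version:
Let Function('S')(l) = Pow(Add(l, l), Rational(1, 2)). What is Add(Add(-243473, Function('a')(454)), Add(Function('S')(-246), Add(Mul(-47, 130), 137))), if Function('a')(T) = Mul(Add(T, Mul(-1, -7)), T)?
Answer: Add(-40152, Mul(2, I, Pow(123, Rational(1, 2)))) ≈ Add(-40152., Mul(22.181, I))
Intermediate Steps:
Function('a')(T) = Mul(T, Add(7, T)) (Function('a')(T) = Mul(Add(T, 7), T) = Mul(Add(7, T), T) = Mul(T, Add(7, T)))
Function('S')(l) = Mul(Pow(2, Rational(1, 2)), Pow(l, Rational(1, 2))) (Function('S')(l) = Pow(Mul(2, l), Rational(1, 2)) = Mul(Pow(2, Rational(1, 2)), Pow(l, Rational(1, 2))))
Add(Add(-243473, Function('a')(454)), Add(Function('S')(-246), Add(Mul(-47, 130), 137))) = Add(Add(-243473, Mul(454, Add(7, 454))), Add(Mul(Pow(2, Rational(1, 2)), Pow(-246, Rational(1, 2))), Add(Mul(-47, 130), 137))) = Add(Add(-243473, Mul(454, 461)), Add(Mul(Pow(2, Rational(1, 2)), Mul(I, Pow(246, Rational(1, 2)))), Add(-6110, 137))) = Add(Add(-243473, 209294), Add(Mul(2, I, Pow(123, Rational(1, 2))), -5973)) = Add(-34179, Add(-5973, Mul(2, I, Pow(123, Rational(1, 2))))) = Add(-40152, Mul(2, I, Pow(123, Rational(1, 2))))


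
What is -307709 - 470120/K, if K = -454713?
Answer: -19988401771/64959 ≈ -3.0771e+5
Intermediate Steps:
-307709 - 470120/K = -307709 - 470120/(-454713) = -307709 - 470120*(-1)/454713 = -307709 - 1*(-67160/64959) = -307709 + 67160/64959 = -19988401771/64959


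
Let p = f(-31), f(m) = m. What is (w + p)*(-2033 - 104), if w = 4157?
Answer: -8817262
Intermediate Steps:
p = -31
(w + p)*(-2033 - 104) = (4157 - 31)*(-2033 - 104) = 4126*(-2137) = -8817262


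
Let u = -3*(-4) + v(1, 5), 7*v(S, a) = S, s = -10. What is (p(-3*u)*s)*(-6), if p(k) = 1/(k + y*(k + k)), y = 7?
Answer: -28/255 ≈ -0.10980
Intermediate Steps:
v(S, a) = S/7
u = 85/7 (u = -3*(-4) + (⅐)*1 = 12 + ⅐ = 85/7 ≈ 12.143)
p(k) = 1/(15*k) (p(k) = 1/(k + 7*(k + k)) = 1/(k + 7*(2*k)) = 1/(k + 14*k) = 1/(15*k))
(p(-3*u)*s)*(-6) = ((1/(15*((-3*85/7))))*(-10))*(-6) = ((1/(15*(-255/7)))*(-10))*(-6) = (((1/15)*(-7/255))*(-10))*(-6) = -7/3825*(-10)*(-6) = (14/765)*(-6) = -28/255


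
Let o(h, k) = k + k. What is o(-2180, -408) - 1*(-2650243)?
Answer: 2649427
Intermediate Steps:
o(h, k) = 2*k
o(-2180, -408) - 1*(-2650243) = 2*(-408) - 1*(-2650243) = -816 + 2650243 = 2649427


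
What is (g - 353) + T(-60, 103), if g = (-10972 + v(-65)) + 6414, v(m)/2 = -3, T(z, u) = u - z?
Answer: -4754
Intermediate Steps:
v(m) = -6 (v(m) = 2*(-3) = -6)
g = -4564 (g = (-10972 - 6) + 6414 = -10978 + 6414 = -4564)
(g - 353) + T(-60, 103) = (-4564 - 353) + (103 - 1*(-60)) = -4917 + (103 + 60) = -4917 + 163 = -4754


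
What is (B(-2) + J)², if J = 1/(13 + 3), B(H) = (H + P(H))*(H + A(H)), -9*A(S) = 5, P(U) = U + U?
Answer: 546121/2304 ≈ 237.03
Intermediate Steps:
P(U) = 2*U
A(S) = -5/9 (A(S) = -⅑*5 = -5/9)
B(H) = 3*H*(-5/9 + H) (B(H) = (H + 2*H)*(H - 5/9) = (3*H)*(-5/9 + H) = 3*H*(-5/9 + H))
J = 1/16 ≈ 0.062500
(B(-2) + J)² = ((⅓)*(-2)*(-5 + 9*(-2)) + 1/16)² = ((⅓)*(-2)*(-5 - 18) + 1/16)² = ((⅓)*(-2)*(-23) + 1/16)² = (46/3 + 1/16)² = (739/48)² = 546121/2304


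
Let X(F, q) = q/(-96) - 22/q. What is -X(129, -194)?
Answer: -9937/4656 ≈ -2.1342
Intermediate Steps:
X(F, q) = -22/q - q/96 (X(F, q) = q*(-1/96) - 22/q = -q/96 - 22/q = -22/q - q/96)
-X(129, -194) = -(-22/(-194) - 1/96*(-194)) = -(-22*(-1/194) + 97/48) = -(11/97 + 97/48) = -1*9937/4656 = -9937/4656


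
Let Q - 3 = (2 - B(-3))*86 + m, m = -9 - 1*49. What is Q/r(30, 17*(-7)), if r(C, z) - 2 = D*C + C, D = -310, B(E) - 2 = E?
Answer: -29/1324 ≈ -0.021903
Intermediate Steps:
B(E) = 2 + E
m = -58 (m = -9 - 49 = -58)
r(C, z) = 2 - 309*C (r(C, z) = 2 + (-310*C + C) = 2 - 309*C)
Q = 203 (Q = 3 + ((2 - (2 - 3))*86 - 58) = 3 + ((2 - 1*(-1))*86 - 58) = 3 + ((2 + 1)*86 - 58) = 3 + (3*86 - 58) = 3 + (258 - 58) = 3 + 200 = 203)
Q/r(30, 17*(-7)) = 203/(2 - 309*30) = 203/(2 - 9270) = 203/(-9268) = 203*(-1/9268) = -29/1324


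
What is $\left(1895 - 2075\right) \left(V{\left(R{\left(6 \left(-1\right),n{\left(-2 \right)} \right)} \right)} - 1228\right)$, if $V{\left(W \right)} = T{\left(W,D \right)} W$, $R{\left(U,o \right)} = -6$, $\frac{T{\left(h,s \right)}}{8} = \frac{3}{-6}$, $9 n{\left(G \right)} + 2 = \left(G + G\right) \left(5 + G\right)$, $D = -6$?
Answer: $216720$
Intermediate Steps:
$n{\left(G \right)} = - \frac{2}{9} + \frac{2 G \left(5 + G\right)}{9}$ ($n{\left(G \right)} = - \frac{2}{9} + \frac{\left(G + G\right) \left(5 + G\right)}{9} = - \frac{2}{9} + \frac{2 G \left(5 + G\right)}{9}$)
$T{\left(h,s \right)} = -4$ ($T{\left(h,s \right)} = 8 \frac{3}{-6} = 8 \cdot 3 \left(- \frac{1}{6}\right) = 8 \left(- \frac{1}{2}\right) = -4$)
$V{\left(W \right)} = - 4 W$
$\left(1895 - 2075\right) \left(V{\left(R{\left(6 \left(-1\right),n{\left(-2 \right)} \right)} \right)} - 1228\right) = \left(1895 - 2075\right) \left(\left(-4\right) \left(-6\right) - 1228\right) = - 180 \left(24 - 1228\right) = \left(-180\right) \left(-1204\right) = 216720$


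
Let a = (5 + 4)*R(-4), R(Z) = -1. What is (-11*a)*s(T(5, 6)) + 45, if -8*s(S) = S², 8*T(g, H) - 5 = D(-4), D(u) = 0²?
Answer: 20565/512 ≈ 40.166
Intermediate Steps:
D(u) = 0
T(g, H) = 5/8 (T(g, H) = 5/8 + (⅛)*0 = 5/8 + 0 = 5/8)
s(S) = -S²/8
a = -9 (a = (5 + 4)*(-1) = 9*(-1) = -9)
(-11*a)*s(T(5, 6)) + 45 = (-11*(-9))*(-(5/8)²/8) + 45 = 99*(-⅛*25/64) + 45 = 99*(-25/512) + 45 = -2475/512 + 45 = 20565/512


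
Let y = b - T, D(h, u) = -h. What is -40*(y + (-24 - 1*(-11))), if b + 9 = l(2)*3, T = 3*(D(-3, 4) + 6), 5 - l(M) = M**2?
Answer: 1840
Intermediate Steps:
l(M) = 5 - M**2
T = 27 (T = 3*(-1*(-3) + 6) = 3*(3 + 6) = 3*9 = 27)
b = -6 (b = -9 + (5 - 1*2**2)*3 = -9 + (5 - 1*4)*3 = -9 + (5 - 4)*3 = -9 + 1*3 = -9 + 3 = -6)
y = -33 (y = -6 - 1*27 = -6 - 27 = -33)
-40*(y + (-24 - 1*(-11))) = -40*(-33 + (-24 - 1*(-11))) = -40*(-33 + (-24 + 11)) = -40*(-33 - 13) = -40*(-46) = 1840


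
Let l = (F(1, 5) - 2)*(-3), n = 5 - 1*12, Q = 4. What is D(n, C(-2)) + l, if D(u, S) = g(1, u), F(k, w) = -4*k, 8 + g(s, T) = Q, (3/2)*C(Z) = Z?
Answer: 14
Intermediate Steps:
C(Z) = 2*Z/3
n = -7 (n = 5 - 12 = -7)
g(s, T) = -4 (g(s, T) = -8 + 4 = -4)
D(u, S) = -4
l = 18 (l = (-4*1 - 2)*(-3) = (-4 - 2)*(-3) = -6*(-3) = 18)
D(n, C(-2)) + l = -4 + 18 = 14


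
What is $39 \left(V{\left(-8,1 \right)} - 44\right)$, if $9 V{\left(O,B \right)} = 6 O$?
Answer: $-1924$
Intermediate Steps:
$V{\left(O,B \right)} = \frac{2 O}{3}$ ($V{\left(O,B \right)} = \frac{6 O}{9} = \frac{2 O}{3}$)
$39 \left(V{\left(-8,1 \right)} - 44\right) = 39 \left(\frac{2}{3} \left(-8\right) - 44\right) = 39 \left(- \frac{16}{3} - 44\right) = 39 \left(- \frac{148}{3}\right) = -1924$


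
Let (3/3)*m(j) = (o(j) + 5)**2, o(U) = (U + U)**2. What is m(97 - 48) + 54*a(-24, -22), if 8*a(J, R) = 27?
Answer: 369332253/4 ≈ 9.2333e+7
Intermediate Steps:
a(J, R) = 27/8 (a(J, R) = (1/8)*27 = 27/8)
o(U) = 4*U**2 (o(U) = (2*U)**2 = 4*U**2)
m(j) = (5 + 4*j**2)**2 (m(j) = (4*j**2 + 5)**2 = (5 + 4*j**2)**2)
m(97 - 48) + 54*a(-24, -22) = (5 + 4*(97 - 48)**2)**2 + 54*(27/8) = (5 + 4*49**2)**2 + 729/4 = (5 + 4*2401)**2 + 729/4 = (5 + 9604)**2 + 729/4 = 9609**2 + 729/4 = 92332881 + 729/4 = 369332253/4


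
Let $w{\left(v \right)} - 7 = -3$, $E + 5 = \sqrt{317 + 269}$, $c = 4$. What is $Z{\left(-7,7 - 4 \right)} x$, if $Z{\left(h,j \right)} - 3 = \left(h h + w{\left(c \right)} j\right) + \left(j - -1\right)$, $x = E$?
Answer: $-340 + 68 \sqrt{586} \approx 1306.1$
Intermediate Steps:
$E = -5 + \sqrt{586}$ ($E = -5 + \sqrt{317 + 269} = -5 + \sqrt{586} \approx 19.207$)
$x = -5 + \sqrt{586} \approx 19.207$
$w{\left(v \right)} = 4$ ($w{\left(v \right)} = 7 - 3 = 4$)
$Z{\left(h,j \right)} = 4 + h^{2} + 5 j$ ($Z{\left(h,j \right)} = 3 + \left(\left(h h + 4 j\right) + \left(j - -1\right)\right) = 3 + \left(\left(h^{2} + 4 j\right) + \left(j + 1\right)\right) = 3 + \left(\left(h^{2} + 4 j\right) + \left(1 + j\right)\right) = 3 + \left(1 + h^{2} + 5 j\right) = 4 + h^{2} + 5 j$)
$Z{\left(-7,7 - 4 \right)} x = \left(4 + \left(-7\right)^{2} + 5 \left(7 - 4\right)\right) \left(-5 + \sqrt{586}\right) = \left(4 + 49 + 5 \left(7 - 4\right)\right) \left(-5 + \sqrt{586}\right) = \left(4 + 49 + 5 \cdot 3\right) \left(-5 + \sqrt{586}\right) = \left(4 + 49 + 15\right) \left(-5 + \sqrt{586}\right) = 68 \left(-5 + \sqrt{586}\right) = -340 + 68 \sqrt{586}$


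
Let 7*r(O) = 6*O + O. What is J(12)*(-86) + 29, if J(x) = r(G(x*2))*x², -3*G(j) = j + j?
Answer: 198173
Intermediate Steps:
G(j) = -2*j/3 (G(j) = -(j + j)/3 = -2*j/3)
r(O) = O (r(O) = (6*O + O)/7 = (7*O)/7 = O)
J(x) = -4*x³/3 (J(x) = (-2*x*2/3)*x² = (-4*x/3)*x² = -4*x³/3)
J(12)*(-86) + 29 = -4/3*12³*(-86) + 29 = -4/3*1728*(-86) + 29 = -2304*(-86) + 29 = 198144 + 29 = 198173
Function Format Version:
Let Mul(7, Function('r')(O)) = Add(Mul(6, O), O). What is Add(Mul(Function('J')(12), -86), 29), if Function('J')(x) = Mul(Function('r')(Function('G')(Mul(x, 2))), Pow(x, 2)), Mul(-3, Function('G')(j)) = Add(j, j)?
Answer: 198173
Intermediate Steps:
Function('G')(j) = Mul(Rational(-2, 3), j) (Function('G')(j) = Mul(Rational(-1, 3), Add(j, j)) = Mul(Rational(-1, 3), Mul(2, j)) = Mul(Rational(-2, 3), j))
Function('r')(O) = O (Function('r')(O) = Mul(Rational(1, 7), Add(Mul(6, O), O)) = Mul(Rational(1, 7), Mul(7, O)) = O)
Function('J')(x) = Mul(Rational(-4, 3), Pow(x, 3)) (Function('J')(x) = Mul(Mul(Rational(-2, 3), Mul(x, 2)), Pow(x, 2)) = Mul(Mul(Rational(-2, 3), Mul(2, x)), Pow(x, 2)) = Mul(Mul(Rational(-4, 3), x), Pow(x, 2)) = Mul(Rational(-4, 3), Pow(x, 3)))
Add(Mul(Function('J')(12), -86), 29) = Add(Mul(Mul(Rational(-4, 3), Pow(12, 3)), -86), 29) = Add(Mul(Mul(Rational(-4, 3), 1728), -86), 29) = Add(Mul(-2304, -86), 29) = Add(198144, 29) = 198173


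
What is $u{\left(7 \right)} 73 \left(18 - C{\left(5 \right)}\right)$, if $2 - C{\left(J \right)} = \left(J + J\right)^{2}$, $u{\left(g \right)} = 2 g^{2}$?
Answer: $829864$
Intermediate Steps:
$C{\left(J \right)} = 2 - 4 J^{2}$ ($C{\left(J \right)} = 2 - \left(J + J\right)^{2} = 2 - \left(2 J\right)^{2} = 2 - 4 J^{2}$)
$u{\left(7 \right)} 73 \left(18 - C{\left(5 \right)}\right) = 2 \cdot 7^{2} \cdot 73 \left(18 - \left(2 - 4 \cdot 5^{2}\right)\right) = 2 \cdot 49 \cdot 73 \left(18 - \left(2 - 100\right)\right) = 98 \cdot 73 \left(18 - \left(2 - 100\right)\right) = 7154 \left(18 - -98\right) = 7154 \left(18 + 98\right) = 7154 \cdot 116 = 829864$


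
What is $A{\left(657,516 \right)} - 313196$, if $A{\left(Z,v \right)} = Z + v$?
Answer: $-312023$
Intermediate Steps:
$A{\left(657,516 \right)} - 313196 = \left(657 + 516\right) - 313196 = 1173 - 313196 = -312023$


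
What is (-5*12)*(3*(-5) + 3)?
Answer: 720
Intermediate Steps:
(-5*12)*(3*(-5) + 3) = -60*(-15 + 3) = -60*(-12) = 720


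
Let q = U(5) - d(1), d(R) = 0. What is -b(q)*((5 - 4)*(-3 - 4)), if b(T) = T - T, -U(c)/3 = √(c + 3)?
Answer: 0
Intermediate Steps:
U(c) = -3*√(3 + c) (U(c) = -3*√(c + 3) = -3*√(3 + c))
q = -6*√2 (q = -3*√(3 + 5) - 1*0 = -6*√2 + 0 = -6*√2 ≈ -8.4853)
b(T) = 0
-b(q)*((5 - 4)*(-3 - 4)) = -0*((5 - 4)*(-3 - 4)) = -0*(1*(-7)) = -0*(-7) = -0 = -1*0 = 0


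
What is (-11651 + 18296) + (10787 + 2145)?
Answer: 19577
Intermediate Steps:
(-11651 + 18296) + (10787 + 2145) = 6645 + 12932 = 19577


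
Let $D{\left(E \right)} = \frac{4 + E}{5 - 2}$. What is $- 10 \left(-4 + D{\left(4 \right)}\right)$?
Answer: $\frac{40}{3} \approx 13.333$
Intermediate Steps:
$D{\left(E \right)} = \frac{4}{3} + \frac{E}{3}$ ($D{\left(E \right)} = \frac{4 + E}{3} = \left(4 + E\right) \frac{1}{3} = \frac{4}{3} + \frac{E}{3}$)
$- 10 \left(-4 + D{\left(4 \right)}\right) = - 10 \left(-4 + \left(\frac{4}{3} + \frac{1}{3} \cdot 4\right)\right) = - 10 \left(-4 + \left(\frac{4}{3} + \frac{4}{3}\right)\right) = - 10 \left(-4 + \frac{8}{3}\right) = \left(-10\right) \left(- \frac{4}{3}\right) = \frac{40}{3}$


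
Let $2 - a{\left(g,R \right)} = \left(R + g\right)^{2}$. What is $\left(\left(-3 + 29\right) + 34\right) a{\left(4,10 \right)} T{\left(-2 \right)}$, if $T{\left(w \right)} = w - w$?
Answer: $0$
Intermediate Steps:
$T{\left(w \right)} = 0$
$a{\left(g,R \right)} = 2 - \left(R + g\right)^{2}$
$\left(\left(-3 + 29\right) + 34\right) a{\left(4,10 \right)} T{\left(-2 \right)} = \left(\left(-3 + 29\right) + 34\right) \left(2 - \left(10 + 4\right)^{2}\right) 0 = \left(26 + 34\right) \left(2 - 14^{2}\right) 0 = 60 \left(2 - 196\right) 0 = 60 \left(-194\right) 0 = \left(-11640\right) 0 = 0$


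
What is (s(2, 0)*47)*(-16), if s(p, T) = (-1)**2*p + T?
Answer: -1504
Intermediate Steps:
s(p, T) = T + p (s(p, T) = 1*p + T = p + T = T + p)
(s(2, 0)*47)*(-16) = ((0 + 2)*47)*(-16) = (2*47)*(-16) = 94*(-16) = -1504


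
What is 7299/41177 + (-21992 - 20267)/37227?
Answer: -1468378970/1532896179 ≈ -0.95791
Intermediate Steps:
7299/41177 + (-21992 - 20267)/37227 = 7299*(1/41177) - 42259*1/37227 = 7299/41177 - 42259/37227 = -1468378970/1532896179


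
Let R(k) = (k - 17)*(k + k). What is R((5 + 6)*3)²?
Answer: 1115136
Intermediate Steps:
R(k) = 2*k*(-17 + k) (R(k) = (-17 + k)*(2*k) = 2*k*(-17 + k))
R((5 + 6)*3)² = (2*((5 + 6)*3)*(-17 + (5 + 6)*3))² = (2*(11*3)*(-17 + 11*3))² = (2*33*(-17 + 33))² = (2*33*16)² = 1056² = 1115136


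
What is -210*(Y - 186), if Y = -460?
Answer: 135660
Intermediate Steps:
-210*(Y - 186) = -210*(-460 - 186) = -210*(-646) = 135660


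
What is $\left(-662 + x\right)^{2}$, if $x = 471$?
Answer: $36481$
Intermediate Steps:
$\left(-662 + x\right)^{2} = \left(-662 + 471\right)^{2} = \left(-191\right)^{2} = 36481$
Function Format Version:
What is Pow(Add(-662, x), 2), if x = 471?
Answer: 36481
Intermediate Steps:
Pow(Add(-662, x), 2) = Pow(Add(-662, 471), 2) = Pow(-191, 2) = 36481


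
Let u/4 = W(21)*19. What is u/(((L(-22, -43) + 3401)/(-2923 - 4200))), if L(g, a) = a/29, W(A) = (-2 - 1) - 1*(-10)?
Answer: -54946822/49293 ≈ -1114.7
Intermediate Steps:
W(A) = 7 (W(A) = -3 + 10 = 7)
L(g, a) = a/29 (L(g, a) = a*(1/29) = a/29)
u = 532 (u = 4*(7*19) = 4*133 = 532)
u/(((L(-22, -43) + 3401)/(-2923 - 4200))) = 532/((((1/29)*(-43) + 3401)/(-2923 - 4200))) = 532/(((-43/29 + 3401)/(-7123))) = 532/(((98586/29)*(-1/7123))) = 532/(-98586/206567) = 532*(-206567/98586) = -54946822/49293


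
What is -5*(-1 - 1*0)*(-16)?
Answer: -80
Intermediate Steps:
-5*(-1 - 1*0)*(-16) = -5*(-1 + 0)*(-16) = -5*(-1)*(-16) = 5*(-16) = -80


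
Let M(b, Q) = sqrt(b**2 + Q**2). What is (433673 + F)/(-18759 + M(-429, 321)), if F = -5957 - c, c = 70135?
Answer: -2235953993/117204333 - 357581*sqrt(31898)/117204333 ≈ -19.622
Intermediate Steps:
M(b, Q) = sqrt(Q**2 + b**2)
F = -76092 (F = -5957 - 1*70135 = -5957 - 70135 = -76092)
(433673 + F)/(-18759 + M(-429, 321)) = (433673 - 76092)/(-18759 + sqrt(321**2 + (-429)**2)) = 357581/(-18759 + sqrt(103041 + 184041)) = 357581/(-18759 + sqrt(287082)) = 357581/(-18759 + 3*sqrt(31898))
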